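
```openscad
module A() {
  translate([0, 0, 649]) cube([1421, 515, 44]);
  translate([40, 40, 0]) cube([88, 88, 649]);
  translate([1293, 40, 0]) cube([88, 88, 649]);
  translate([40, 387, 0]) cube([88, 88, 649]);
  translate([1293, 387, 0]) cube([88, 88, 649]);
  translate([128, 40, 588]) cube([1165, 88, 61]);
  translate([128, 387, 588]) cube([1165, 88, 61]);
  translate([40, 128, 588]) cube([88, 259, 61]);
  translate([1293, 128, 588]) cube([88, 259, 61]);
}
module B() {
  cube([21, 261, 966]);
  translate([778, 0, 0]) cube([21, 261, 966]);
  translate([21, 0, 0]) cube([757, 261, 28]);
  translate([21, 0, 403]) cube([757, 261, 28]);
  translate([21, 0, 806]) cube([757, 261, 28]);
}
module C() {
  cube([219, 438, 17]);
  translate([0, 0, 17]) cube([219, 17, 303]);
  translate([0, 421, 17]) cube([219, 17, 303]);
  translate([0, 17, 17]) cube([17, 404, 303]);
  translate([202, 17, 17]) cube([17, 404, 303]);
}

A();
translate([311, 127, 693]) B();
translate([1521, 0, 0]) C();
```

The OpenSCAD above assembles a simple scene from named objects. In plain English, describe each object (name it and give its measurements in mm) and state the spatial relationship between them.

A is a table: top 1421 mm (x) × 515 mm (y), 44 mm thick, upper face at z = 693 mm, on four 88×88 mm square legs, each inset 40 mm from the nearest pair of top edges, running from z = 0 to the bottom of the top. Four apron rails, 88 mm thick and 61 mm tall, run between adjacent legs with their top edges flush with the underside of the top and their outer faces flush with the legs' outer faces.

B is an open bookshelf. Two side panels, each 21 mm thick, 261 mm deep and 966 mm tall, stand 799 mm apart (outside-to-outside). Between them sit 3 shelves, each 28 mm thick and 261 mm deep, spanning the full gap between the sides. The bottom shelf rests on the floor (its underside at z = 0) and the clear gap between one shelf's top and the next shelf's underside is 375 mm.

C is an open-topped rectangular box: outside dimensions 219×438×320 mm, with a uniform wall and base thickness of 17 mm. The base is a full 219×438 slab on the floor; four walls sit on top of the base. The front and back walls (the −y and +y sides) span the full width; the two side walls fit between them.

The bookshelf is on top of the table, centred. The open box is on the floor beside the table on its +x side.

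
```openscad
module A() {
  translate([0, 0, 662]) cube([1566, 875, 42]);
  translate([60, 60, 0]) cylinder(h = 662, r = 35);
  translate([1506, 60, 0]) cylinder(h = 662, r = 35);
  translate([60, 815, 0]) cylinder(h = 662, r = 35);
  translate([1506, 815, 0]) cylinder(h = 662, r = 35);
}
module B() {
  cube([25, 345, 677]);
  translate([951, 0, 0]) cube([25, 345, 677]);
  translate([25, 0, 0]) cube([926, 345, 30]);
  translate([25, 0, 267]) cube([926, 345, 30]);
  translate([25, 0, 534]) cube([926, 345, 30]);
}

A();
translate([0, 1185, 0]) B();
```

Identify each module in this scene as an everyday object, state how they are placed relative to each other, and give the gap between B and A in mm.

The bookshelf's nearest face is 310 mm from the table's +y face.

A is a table. B is a bookshelf. The bookshelf is on the floor beside the table on its +y side. The gap between the bookshelf and the table is 310 mm.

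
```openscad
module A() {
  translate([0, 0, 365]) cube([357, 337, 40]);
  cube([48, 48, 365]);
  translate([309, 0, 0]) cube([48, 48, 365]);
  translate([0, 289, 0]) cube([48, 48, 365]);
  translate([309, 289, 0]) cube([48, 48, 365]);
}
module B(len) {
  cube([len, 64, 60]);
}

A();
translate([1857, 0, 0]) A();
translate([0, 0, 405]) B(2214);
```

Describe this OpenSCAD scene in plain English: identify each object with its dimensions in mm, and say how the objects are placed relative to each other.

A is a four-legged stool. The seat is 357×337 mm, 40 mm thick, top at z = 405 mm. It stands on four square legs, each 48×48 mm in cross-section, from z = 0 to the seat underside, each flush with a corner of the seat.

B is a rectangular beam 2214 mm long (x), 64 mm deep (y), 60 mm thick (z).

The beam spans the tops of two stools placed 1500 mm apart, resting at z = 405 mm.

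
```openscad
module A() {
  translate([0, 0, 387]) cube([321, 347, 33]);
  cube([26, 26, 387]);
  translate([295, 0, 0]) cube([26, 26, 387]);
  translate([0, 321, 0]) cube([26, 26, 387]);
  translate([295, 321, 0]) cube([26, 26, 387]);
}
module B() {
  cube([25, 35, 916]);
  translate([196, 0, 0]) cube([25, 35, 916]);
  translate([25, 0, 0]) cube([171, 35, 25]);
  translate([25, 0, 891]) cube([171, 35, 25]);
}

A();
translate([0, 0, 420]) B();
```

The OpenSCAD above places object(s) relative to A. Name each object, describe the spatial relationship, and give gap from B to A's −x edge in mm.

A is a stool. B is a picture frame. The picture frame is on top of the stool. The gap from the picture frame to the stool's −x edge is 0 mm.

The picture frame's min-x is at 0; the stool's min-x is 0; gap = 0 mm.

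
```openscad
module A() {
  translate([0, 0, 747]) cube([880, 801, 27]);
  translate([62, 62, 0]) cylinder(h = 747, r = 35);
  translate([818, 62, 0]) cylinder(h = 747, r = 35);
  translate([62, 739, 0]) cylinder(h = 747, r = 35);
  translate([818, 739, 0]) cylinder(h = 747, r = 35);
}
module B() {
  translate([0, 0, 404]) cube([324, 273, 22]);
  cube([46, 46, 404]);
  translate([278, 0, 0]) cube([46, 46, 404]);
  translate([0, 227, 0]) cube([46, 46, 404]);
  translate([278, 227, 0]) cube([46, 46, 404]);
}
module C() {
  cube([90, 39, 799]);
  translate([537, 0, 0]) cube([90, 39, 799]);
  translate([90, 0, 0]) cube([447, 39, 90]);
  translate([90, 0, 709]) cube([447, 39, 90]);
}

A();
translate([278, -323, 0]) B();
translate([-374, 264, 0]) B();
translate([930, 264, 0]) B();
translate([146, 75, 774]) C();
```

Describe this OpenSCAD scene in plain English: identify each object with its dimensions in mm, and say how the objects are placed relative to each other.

A is a rectangular dining table. The top is 880×801×27 mm with its upper surface at z = 774 mm. It stands on four round legs of 70 mm diameter, each leg's bounding box inset 27 mm from the nearest pair of top edges, running from the floor to the underside of the top.

B is a four-legged stool. The seat is a 324×273×22 mm slab whose top surface is at z = 426 mm; four square legs, each 46×46 mm in cross-section, run from the floor (z = 0) to the underside of the seat, each flush with a corner of the seat.

C is a picture frame with a 447×619 mm rectangular opening (x by z) and a uniform 90 mm border on every side. Frame depth is 39 mm along y. It is built from two vertical stiles running the full outside height and two horizontal rails spanning the gap between the stiles.

Three stools sit around the table at the −y, −x, +x sides. The picture frame is on top of the table.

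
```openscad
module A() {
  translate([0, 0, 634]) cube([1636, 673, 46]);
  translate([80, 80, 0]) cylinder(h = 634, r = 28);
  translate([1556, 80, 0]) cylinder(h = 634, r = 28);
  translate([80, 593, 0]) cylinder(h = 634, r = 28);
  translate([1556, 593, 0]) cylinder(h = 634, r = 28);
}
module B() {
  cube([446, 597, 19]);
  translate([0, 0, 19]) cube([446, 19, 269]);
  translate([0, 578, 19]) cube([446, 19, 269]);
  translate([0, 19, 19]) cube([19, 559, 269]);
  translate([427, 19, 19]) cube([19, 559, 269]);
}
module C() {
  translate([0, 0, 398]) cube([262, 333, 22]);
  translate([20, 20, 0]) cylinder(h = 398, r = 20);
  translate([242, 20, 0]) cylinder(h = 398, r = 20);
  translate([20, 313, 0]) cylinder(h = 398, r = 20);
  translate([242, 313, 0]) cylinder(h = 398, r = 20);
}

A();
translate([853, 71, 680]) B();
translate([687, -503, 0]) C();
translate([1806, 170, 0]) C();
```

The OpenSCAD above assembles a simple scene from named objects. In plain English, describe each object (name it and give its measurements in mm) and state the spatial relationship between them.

A is a table: top 1636 mm (x) × 673 mm (y), 46 mm thick, upper face at z = 680 mm, on four round legs of 56 mm diameter, each leg's bounding box inset 52 mm from the nearest pair of top edges, running from z = 0 to the bottom of the top.

B is an open-topped rectangular box: outside dimensions 446×597×288 mm, with a uniform wall and base thickness of 19 mm. The base is a full 446×597 slab on the floor; four walls sit on top of the base. The front and back walls (the −y and +y sides) span the full width; the two side walls fit between them.

C is a four-legged stool. The seat is 262×333 mm, 22 mm thick, top at z = 420 mm. It stands on four round legs, each 40 mm in diameter, from z = 0 to the seat underside, each leg's axis is inset half a diameter from the nearest pair of seat edges (so the leg's bounding box is flush with the corner).

The open box is on top of the table. Two stools sit around the table at the −y, +x sides.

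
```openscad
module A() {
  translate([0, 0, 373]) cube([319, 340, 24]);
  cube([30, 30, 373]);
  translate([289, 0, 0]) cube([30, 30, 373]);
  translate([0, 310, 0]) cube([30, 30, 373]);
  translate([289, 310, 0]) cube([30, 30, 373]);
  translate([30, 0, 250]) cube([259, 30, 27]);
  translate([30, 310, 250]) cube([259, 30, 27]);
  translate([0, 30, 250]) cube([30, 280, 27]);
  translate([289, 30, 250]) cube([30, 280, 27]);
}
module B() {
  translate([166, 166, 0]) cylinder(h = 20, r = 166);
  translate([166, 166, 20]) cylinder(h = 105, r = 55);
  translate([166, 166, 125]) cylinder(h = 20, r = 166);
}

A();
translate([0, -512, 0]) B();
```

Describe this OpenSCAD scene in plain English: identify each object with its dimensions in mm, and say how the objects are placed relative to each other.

A is a four-legged stool. The seat is a 319×340×24 mm slab whose top surface is at z = 397 mm; four square legs, each 30×30 mm in cross-section, run from the floor (z = 0) to the underside of the seat, each flush with a corner of the seat. Four stretchers, 30 mm wide and 27 mm tall, connect adjacent legs with their undersides at z = 250 mm, each running between the inner faces of the legs it joins and aligned with the legs' outer faces on the other axis.

B is a spool: two coaxial disc flanges of radius 166 mm and thickness 20 mm, joined by a core cylinder of radius 55 mm and height 105 mm. The lower flange rests on z = 0 and the three cylinders share a vertical axis.

The spool is on the floor beside the stool on its −y side.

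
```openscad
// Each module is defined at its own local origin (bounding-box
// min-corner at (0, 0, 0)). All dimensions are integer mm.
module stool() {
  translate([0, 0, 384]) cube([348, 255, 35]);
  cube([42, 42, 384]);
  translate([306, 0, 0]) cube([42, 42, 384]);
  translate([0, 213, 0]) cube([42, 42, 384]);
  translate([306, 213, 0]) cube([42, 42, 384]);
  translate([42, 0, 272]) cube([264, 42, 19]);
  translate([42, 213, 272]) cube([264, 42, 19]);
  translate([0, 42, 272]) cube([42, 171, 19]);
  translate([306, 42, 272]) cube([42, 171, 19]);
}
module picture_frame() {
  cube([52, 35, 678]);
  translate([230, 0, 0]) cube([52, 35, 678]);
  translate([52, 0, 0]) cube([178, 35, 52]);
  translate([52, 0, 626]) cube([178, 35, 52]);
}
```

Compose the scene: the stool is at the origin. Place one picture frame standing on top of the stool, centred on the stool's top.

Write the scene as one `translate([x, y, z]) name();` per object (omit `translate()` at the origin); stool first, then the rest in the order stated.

stool();
translate([33, 110, 419]) picture_frame();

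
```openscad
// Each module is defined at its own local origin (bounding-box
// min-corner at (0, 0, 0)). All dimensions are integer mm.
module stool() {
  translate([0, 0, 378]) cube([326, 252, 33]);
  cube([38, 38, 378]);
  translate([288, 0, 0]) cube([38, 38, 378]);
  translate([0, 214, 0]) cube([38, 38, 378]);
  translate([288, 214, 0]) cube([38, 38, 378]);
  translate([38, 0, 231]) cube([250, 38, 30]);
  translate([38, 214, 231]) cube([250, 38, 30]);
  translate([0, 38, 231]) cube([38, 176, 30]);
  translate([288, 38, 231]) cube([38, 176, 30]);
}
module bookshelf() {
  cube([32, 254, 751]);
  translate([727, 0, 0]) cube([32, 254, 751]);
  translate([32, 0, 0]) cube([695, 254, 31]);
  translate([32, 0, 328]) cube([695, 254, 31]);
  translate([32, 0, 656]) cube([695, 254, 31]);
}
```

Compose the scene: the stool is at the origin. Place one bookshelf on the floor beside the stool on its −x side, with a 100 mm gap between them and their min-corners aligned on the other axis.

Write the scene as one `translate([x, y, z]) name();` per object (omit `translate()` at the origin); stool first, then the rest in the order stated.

stool();
translate([-859, 0, 0]) bookshelf();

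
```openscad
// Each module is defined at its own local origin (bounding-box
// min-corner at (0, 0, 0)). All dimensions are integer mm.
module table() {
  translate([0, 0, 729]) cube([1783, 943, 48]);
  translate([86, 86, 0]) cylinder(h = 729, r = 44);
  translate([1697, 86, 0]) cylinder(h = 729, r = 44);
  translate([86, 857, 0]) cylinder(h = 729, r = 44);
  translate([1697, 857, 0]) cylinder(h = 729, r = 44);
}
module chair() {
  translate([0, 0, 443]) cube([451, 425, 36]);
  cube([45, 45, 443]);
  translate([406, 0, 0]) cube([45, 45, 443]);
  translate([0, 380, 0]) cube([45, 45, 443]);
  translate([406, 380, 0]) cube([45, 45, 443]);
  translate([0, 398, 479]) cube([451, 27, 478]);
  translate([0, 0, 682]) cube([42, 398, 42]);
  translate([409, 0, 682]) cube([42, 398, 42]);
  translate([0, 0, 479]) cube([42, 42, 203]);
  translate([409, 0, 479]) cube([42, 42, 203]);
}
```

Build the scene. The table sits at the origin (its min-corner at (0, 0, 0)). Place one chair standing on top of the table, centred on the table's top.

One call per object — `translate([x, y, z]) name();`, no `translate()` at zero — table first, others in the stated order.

table();
translate([666, 259, 777]) chair();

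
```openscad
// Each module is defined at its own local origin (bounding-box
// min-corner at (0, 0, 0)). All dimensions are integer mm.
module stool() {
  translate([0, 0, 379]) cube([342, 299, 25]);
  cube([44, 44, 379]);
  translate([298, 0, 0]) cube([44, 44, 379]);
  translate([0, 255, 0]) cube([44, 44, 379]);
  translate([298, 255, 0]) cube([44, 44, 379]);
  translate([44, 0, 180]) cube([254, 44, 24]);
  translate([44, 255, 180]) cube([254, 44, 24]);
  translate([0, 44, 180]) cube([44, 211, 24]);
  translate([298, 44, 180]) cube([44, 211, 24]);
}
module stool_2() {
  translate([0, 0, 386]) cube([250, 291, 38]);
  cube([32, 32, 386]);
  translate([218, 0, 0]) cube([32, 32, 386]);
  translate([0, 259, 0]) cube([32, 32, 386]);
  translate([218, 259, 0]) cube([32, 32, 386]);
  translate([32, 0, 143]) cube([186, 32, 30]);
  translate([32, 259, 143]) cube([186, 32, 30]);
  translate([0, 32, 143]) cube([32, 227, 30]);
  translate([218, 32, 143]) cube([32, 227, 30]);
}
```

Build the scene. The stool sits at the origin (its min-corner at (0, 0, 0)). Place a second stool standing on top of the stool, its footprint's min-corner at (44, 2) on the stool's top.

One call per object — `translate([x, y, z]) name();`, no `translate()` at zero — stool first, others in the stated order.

stool();
translate([44, 2, 404]) stool_2();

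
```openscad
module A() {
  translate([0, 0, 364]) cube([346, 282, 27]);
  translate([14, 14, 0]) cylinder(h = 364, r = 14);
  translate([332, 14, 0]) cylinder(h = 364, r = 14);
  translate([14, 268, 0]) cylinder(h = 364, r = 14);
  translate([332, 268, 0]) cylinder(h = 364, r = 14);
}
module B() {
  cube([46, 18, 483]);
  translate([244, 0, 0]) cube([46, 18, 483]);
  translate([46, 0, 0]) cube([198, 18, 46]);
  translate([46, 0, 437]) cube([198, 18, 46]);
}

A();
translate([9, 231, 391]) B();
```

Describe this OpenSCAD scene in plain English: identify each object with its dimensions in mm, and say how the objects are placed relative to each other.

A is a four-legged stool. The seat is a 346×282×27 mm slab whose top surface is at z = 391 mm; four round legs, each 28 mm in diameter, run from the floor (z = 0) to the underside of the seat, each leg's axis is inset half a diameter from the nearest pair of seat edges (so the leg's bounding box is flush with the corner).

B is a rectangular picture frame lying in the x–z plane (depth along y). The opening is 198 mm wide (x) by 391 mm tall (z), surrounded by a border 46 mm wide on all four sides. The frame is 18 mm deep and is made of two full-height vertical stiles with two horizontal rails fitted between them.

The picture frame is on top of the stool.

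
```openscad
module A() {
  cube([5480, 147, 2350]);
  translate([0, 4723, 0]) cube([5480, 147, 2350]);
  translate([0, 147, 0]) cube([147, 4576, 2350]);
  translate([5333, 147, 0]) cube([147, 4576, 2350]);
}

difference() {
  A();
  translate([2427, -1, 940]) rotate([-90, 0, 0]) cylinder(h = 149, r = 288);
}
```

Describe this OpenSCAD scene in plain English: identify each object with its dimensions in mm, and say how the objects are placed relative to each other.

A is the wall frame of a small rectangular building: four walls, each 2350 mm tall and 147 mm thick, enclosing a footprint 5480 mm (x) by 4870 mm (y) outside-to-outside, with no floor or roof. The front and back walls (the −y and +y sides) span the full width; the two side walls fit between them.

The house frame has a circular hole of radius 288 mm through its front wall, centred at (x = 2427, z = 940).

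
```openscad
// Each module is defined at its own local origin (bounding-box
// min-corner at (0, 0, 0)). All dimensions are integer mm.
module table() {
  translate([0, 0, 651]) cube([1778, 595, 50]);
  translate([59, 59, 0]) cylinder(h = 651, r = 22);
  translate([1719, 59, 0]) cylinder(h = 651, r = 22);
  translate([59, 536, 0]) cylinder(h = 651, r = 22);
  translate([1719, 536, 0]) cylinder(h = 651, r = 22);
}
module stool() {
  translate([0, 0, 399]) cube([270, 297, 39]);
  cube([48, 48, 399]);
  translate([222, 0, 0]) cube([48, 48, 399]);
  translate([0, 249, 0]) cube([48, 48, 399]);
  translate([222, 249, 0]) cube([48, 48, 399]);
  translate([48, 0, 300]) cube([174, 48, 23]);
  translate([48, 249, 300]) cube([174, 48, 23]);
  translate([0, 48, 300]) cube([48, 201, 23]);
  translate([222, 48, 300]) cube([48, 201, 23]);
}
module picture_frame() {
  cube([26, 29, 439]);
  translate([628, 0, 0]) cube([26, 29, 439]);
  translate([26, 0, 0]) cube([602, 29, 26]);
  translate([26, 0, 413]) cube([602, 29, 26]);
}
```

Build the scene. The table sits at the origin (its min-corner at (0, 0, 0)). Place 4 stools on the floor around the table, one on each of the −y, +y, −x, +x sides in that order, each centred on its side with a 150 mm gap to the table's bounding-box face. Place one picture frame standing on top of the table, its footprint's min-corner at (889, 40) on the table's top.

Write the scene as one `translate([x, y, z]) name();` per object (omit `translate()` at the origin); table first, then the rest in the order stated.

table();
translate([754, -447, 0]) stool();
translate([754, 745, 0]) stool();
translate([-420, 149, 0]) stool();
translate([1928, 149, 0]) stool();
translate([889, 40, 701]) picture_frame();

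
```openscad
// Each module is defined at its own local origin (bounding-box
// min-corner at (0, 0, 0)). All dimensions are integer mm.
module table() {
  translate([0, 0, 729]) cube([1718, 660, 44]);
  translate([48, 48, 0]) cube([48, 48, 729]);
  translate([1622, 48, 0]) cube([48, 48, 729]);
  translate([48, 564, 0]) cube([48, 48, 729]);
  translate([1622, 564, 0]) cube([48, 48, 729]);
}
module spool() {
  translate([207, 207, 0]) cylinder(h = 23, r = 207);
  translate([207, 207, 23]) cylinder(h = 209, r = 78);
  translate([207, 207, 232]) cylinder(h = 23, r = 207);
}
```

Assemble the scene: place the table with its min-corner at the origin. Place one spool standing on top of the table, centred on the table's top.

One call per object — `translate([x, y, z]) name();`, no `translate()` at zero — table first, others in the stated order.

table();
translate([652, 123, 773]) spool();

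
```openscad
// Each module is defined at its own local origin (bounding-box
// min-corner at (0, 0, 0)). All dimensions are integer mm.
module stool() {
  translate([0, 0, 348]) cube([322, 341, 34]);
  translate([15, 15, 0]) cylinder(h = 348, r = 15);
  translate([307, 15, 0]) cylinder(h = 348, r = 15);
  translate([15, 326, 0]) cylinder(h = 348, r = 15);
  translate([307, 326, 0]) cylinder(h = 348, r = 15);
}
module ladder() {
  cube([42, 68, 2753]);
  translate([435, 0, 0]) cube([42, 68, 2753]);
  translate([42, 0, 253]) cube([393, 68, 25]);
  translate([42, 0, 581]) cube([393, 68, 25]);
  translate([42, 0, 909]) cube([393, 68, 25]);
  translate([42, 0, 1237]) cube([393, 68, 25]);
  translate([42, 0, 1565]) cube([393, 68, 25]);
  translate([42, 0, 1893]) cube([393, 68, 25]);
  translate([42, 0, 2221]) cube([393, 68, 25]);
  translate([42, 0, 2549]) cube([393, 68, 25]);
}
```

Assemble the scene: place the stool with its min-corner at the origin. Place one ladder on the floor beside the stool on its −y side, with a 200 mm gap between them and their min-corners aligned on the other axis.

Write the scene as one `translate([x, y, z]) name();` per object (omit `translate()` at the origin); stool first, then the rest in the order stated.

stool();
translate([0, -268, 0]) ladder();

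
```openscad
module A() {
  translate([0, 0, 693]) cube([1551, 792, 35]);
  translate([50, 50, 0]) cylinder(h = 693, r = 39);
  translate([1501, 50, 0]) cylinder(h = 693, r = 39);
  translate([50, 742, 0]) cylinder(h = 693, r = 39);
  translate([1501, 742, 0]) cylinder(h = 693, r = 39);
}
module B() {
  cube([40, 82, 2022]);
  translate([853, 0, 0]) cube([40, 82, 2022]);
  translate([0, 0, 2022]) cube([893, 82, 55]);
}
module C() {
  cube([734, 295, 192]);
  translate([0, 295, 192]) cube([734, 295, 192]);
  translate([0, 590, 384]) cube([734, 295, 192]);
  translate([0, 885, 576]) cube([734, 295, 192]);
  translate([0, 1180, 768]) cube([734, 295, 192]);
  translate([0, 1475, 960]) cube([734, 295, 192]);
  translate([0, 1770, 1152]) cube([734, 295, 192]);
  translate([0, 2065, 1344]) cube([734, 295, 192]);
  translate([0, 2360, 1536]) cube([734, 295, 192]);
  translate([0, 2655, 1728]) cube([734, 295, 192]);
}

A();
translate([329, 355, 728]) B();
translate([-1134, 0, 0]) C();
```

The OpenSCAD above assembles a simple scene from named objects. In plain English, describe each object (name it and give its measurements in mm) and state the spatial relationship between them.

A is a table: top 1551 mm (x) × 792 mm (y), 35 mm thick, upper face at z = 728 mm, on four round legs of 78 mm diameter, each leg's bounding box inset 11 mm from the nearest pair of top edges, running from z = 0 to the bottom of the top.

B is a door frame. The clear opening is 813 mm wide and 2022 mm high. Two 40 mm wide jambs, 82 mm deep, stand either side of the opening from the floor to the top of the opening. A 55 mm thick head sits across the top of both jambs, spanning the full outside width of the frame.

C is a straight staircase of 10 solid steps. Each step is 734 mm wide (x), 295 mm deep (y, the going) and 192 mm tall (the rise). The first step rests on the floor; each subsequent step sits one going further in +y and one rise higher in +z, directly behind and above the previous step with no overlap.

The door frame is on top of the table, centred. The staircase is on the floor beside the table on its −x side.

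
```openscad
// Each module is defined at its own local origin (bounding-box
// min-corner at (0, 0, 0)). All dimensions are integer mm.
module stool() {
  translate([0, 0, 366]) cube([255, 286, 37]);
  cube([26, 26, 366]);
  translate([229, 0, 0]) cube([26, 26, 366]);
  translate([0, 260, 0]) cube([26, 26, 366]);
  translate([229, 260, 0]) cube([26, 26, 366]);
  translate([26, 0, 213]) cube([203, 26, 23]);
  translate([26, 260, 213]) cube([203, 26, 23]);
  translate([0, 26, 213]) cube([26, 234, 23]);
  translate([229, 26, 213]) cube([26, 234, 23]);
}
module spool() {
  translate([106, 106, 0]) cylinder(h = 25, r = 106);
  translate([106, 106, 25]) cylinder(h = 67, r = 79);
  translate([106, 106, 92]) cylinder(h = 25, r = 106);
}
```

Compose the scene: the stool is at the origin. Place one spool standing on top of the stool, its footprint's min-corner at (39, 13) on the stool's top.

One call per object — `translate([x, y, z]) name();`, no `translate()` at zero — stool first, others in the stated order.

stool();
translate([39, 13, 403]) spool();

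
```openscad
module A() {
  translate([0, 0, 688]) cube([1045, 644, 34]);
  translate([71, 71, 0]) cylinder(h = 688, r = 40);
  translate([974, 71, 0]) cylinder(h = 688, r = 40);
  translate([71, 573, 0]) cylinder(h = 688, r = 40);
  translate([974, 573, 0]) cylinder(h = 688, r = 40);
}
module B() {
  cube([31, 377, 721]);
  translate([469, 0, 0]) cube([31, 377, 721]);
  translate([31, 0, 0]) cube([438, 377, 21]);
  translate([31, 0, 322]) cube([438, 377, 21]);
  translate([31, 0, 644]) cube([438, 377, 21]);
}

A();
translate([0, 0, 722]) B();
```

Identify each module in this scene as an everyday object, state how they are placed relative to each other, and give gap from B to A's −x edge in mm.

A is a table. B is a bookshelf. The bookshelf is on top of the table. The gap from the bookshelf to the table's −x edge is 0 mm.

The bookshelf's min-x is at 0; the table's min-x is 0; gap = 0 mm.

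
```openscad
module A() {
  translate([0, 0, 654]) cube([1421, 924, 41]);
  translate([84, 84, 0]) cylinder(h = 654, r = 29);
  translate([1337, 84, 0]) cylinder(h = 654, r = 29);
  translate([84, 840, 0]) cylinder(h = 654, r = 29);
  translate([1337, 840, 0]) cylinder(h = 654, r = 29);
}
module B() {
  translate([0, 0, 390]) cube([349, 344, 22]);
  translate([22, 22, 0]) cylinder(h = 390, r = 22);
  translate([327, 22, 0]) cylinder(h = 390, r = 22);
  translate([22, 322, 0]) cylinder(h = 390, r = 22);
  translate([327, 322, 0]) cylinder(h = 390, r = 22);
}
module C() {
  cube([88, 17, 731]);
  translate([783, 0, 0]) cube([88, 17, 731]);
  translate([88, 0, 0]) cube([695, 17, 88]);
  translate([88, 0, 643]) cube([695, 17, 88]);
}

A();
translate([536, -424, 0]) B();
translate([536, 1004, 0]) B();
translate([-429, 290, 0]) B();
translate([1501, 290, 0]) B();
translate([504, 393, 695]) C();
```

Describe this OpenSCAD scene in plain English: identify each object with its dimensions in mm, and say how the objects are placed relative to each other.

A is a rectangular dining table. The top is 1421×924×41 mm with its upper surface at z = 695 mm. It stands on four round legs of 58 mm diameter, each leg's bounding box inset 55 mm from the nearest pair of top edges, running from the floor to the underside of the top.

B is a simple wooden stool: a rectangular seat 349 mm (x) by 344 mm (y), 22 mm thick, top face at z = 412 mm, on four round legs, each 44 mm in diameter. The legs rest on z = 0, each leg's axis is inset half a diameter from the nearest pair of seat edges (so the leg's bounding box is flush with the corner).

C is a rectangular picture frame lying in the x–z plane (depth along y). The opening is 695 mm wide (x) by 555 mm tall (z), surrounded by a border 88 mm wide on all four sides. The frame is 17 mm deep and is made of two full-height vertical stiles with two horizontal rails fitted between them.

Four stools sit around the table at the −y, +y, −x, +x sides. The picture frame is on top of the table.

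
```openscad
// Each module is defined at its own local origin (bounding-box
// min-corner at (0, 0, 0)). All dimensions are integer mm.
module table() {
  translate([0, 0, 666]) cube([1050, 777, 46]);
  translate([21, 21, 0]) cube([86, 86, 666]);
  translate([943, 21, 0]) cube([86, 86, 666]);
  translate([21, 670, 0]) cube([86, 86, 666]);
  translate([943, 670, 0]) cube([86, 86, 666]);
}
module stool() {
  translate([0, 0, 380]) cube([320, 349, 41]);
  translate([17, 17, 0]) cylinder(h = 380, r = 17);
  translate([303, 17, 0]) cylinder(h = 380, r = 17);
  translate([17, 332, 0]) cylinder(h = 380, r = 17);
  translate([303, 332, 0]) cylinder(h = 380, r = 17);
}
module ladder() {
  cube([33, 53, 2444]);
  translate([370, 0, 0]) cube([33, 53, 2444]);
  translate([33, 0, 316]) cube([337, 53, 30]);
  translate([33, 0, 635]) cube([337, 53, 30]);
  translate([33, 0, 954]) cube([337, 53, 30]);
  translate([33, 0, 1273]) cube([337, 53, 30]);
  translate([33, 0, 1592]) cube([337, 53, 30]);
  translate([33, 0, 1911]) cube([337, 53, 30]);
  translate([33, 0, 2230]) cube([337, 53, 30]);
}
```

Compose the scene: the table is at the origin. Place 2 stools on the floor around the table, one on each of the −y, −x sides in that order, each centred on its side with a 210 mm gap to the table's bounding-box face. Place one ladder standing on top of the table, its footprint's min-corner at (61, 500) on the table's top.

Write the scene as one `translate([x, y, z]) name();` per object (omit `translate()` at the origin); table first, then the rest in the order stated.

table();
translate([365, -559, 0]) stool();
translate([-530, 214, 0]) stool();
translate([61, 500, 712]) ladder();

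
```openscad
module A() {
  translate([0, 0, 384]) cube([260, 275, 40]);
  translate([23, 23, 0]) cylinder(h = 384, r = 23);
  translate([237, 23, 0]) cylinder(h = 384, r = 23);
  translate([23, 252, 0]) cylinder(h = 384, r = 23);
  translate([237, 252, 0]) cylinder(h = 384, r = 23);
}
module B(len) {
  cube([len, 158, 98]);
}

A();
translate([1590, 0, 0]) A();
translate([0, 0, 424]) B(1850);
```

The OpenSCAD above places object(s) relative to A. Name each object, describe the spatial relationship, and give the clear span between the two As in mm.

A is a stool. B is a beam. A beam spans the tops of two stools. The clear span between the two stools is 1330 mm.

Second stool starts at x = 1590; first ends at x = 260; clear span = 1590 − 260 = 1330 mm.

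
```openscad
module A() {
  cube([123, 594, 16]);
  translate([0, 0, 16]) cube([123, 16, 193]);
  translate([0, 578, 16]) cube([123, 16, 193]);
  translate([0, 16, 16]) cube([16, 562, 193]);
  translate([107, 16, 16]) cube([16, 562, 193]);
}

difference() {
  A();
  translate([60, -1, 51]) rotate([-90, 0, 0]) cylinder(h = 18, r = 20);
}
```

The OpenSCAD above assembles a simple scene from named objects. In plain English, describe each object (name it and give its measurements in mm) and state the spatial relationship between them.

A is an open-topped rectangular box: outside dimensions 123×594×209 mm, with a uniform wall and base thickness of 16 mm. The base is a full 123×594 slab on the floor; four walls sit on top of the base. The front and back walls (the −y and +y sides) span the full width; the two side walls fit between them.

The open box has a circular hole of radius 20 mm through its front wall, centred at (x = 60, z = 51).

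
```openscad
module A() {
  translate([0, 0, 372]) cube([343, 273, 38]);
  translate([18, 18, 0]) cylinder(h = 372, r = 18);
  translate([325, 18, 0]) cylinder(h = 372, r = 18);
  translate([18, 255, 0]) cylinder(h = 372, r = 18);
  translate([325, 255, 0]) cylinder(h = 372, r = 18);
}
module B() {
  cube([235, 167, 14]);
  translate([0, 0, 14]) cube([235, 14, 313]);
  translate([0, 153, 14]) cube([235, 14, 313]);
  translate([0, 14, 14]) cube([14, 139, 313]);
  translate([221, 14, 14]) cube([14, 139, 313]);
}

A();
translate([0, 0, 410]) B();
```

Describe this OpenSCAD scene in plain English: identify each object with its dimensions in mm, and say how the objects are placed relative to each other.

A is a four-legged stool. The seat is a 343×273×38 mm slab whose top surface is at z = 410 mm; four round legs, each 36 mm in diameter, run from the floor (z = 0) to the underside of the seat, each leg's axis is inset half a diameter from the nearest pair of seat edges (so the leg's bounding box is flush with the corner).

B is an open storage box with external size 235×167×327 mm and wall thickness 14 mm (the base is also 14 mm thick). The base covers the whole footprint; the four walls stand on the base, with the y-facing walls full-width and the x-facing walls fitting between their inner faces.

The open box is on top of the stool.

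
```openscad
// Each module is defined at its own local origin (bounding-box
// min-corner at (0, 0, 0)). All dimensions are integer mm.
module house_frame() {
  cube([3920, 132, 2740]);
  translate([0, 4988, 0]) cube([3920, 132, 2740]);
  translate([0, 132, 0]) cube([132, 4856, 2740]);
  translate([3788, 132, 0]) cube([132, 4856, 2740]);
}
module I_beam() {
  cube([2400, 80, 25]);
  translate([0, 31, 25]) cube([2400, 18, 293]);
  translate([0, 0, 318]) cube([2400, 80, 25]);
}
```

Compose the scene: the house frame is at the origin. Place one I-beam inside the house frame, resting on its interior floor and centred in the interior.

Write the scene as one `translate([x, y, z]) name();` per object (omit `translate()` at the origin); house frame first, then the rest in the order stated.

house_frame();
translate([760, 2520, 0]) I_beam();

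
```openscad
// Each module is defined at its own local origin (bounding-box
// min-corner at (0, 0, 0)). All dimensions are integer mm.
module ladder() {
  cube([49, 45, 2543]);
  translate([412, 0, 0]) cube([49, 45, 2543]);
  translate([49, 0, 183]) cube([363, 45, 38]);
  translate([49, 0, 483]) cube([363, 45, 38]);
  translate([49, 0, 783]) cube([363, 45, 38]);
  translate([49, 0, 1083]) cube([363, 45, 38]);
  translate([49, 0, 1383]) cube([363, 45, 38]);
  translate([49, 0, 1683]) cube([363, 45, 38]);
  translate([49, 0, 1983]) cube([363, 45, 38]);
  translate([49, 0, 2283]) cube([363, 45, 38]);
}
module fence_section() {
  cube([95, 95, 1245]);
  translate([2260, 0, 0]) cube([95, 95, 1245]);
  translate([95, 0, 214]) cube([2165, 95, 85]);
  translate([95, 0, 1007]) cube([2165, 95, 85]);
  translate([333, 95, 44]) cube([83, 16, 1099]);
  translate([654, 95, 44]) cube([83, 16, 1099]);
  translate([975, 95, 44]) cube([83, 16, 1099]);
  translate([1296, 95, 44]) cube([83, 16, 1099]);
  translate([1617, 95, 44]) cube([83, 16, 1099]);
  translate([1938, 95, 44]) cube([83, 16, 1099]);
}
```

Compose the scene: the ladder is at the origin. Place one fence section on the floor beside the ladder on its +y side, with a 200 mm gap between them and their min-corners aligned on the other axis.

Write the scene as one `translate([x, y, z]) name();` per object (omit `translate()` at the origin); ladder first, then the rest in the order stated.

ladder();
translate([0, 245, 0]) fence_section();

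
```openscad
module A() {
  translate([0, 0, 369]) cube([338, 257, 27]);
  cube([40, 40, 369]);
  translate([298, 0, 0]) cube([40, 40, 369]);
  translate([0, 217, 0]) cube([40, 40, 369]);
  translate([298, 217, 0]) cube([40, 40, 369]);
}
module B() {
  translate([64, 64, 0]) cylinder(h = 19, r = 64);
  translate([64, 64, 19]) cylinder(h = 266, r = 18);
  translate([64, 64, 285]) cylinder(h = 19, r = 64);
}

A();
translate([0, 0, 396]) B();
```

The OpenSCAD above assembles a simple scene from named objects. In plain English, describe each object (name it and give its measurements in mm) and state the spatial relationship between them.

A is a four-legged stool. The seat is a 338×257×27 mm slab whose top surface is at z = 396 mm; four square legs, each 40×40 mm in cross-section, run from the floor (z = 0) to the underside of the seat, each flush with a corner of the seat.

B is a spool: two coaxial disc flanges of radius 64 mm and thickness 19 mm, joined by a core cylinder of radius 18 mm and height 266 mm. The lower flange rests on z = 0 and the three cylinders share a vertical axis.

The spool is on top of the stool.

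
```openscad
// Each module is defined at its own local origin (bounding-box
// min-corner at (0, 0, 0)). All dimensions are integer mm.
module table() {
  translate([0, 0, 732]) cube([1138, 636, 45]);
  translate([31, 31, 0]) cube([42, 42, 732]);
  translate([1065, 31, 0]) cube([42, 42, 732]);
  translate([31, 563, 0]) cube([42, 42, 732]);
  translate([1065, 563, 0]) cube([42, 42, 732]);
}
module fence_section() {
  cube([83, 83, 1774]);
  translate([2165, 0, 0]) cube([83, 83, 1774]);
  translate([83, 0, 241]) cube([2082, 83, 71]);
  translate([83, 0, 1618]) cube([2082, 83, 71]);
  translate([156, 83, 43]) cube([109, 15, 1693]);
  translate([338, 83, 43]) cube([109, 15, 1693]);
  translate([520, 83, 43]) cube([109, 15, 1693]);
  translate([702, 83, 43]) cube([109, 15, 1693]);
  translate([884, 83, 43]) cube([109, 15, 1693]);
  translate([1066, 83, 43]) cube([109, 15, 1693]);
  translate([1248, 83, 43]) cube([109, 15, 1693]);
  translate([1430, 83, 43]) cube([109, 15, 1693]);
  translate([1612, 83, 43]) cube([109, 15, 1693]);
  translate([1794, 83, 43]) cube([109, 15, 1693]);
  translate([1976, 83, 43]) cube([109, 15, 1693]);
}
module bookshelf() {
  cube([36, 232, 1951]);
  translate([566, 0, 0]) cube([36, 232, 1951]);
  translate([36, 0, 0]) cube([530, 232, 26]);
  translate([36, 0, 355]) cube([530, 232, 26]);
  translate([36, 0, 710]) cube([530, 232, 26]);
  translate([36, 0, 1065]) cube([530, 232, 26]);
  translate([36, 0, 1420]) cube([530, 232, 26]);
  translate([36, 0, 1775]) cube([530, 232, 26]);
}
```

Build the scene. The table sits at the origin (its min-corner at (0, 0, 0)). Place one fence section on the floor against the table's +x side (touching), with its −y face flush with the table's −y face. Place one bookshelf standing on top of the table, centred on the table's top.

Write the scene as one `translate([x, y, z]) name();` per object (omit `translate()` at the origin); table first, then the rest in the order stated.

table();
translate([1138, 0, 0]) fence_section();
translate([268, 202, 777]) bookshelf();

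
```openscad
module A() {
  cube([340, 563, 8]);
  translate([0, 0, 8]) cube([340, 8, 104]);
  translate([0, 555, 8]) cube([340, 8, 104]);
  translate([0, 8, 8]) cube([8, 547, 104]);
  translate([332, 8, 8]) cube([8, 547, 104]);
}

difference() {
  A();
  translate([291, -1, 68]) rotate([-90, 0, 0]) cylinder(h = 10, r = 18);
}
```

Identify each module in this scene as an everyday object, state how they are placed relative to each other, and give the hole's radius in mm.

A is an open box. The open box has a circular hole through its front wall. The hole's radius is 18 mm.

The subtracted cylinder has r = 18 mm.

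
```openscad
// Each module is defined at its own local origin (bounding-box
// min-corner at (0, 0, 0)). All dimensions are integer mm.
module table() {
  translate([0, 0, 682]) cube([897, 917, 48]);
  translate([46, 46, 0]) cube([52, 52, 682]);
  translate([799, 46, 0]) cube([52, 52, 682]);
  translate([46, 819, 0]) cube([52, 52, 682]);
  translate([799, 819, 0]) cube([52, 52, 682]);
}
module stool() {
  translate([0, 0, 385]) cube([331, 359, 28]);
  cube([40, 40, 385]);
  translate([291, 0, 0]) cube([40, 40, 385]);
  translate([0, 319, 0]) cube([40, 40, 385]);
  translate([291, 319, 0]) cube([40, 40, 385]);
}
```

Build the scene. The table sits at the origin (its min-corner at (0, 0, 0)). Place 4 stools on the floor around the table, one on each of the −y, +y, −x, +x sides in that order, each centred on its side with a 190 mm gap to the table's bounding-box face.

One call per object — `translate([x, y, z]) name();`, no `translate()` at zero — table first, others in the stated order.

table();
translate([283, -549, 0]) stool();
translate([283, 1107, 0]) stool();
translate([-521, 279, 0]) stool();
translate([1087, 279, 0]) stool();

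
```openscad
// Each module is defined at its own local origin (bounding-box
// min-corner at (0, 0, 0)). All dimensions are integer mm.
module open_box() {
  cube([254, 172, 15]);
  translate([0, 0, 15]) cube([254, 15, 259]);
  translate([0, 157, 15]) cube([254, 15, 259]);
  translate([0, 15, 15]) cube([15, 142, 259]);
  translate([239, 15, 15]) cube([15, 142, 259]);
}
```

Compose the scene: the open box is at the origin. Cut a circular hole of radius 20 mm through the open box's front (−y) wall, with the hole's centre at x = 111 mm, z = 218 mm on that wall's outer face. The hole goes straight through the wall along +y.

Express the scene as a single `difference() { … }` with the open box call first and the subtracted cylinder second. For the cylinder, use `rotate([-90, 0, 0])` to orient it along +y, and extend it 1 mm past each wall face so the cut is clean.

difference() {
  open_box();
  translate([111, -1, 218]) rotate([-90, 0, 0]) cylinder(h = 17, r = 20);
}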